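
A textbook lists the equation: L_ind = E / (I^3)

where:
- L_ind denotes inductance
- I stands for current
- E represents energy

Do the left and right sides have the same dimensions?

No

L_ind (inductance) has dimensions [I^-2 L^2 M T^-2].
I (current) has dimensions [I].
E (energy) has dimensions [L^2 M T^-2].

Left side: [I^-2 L^2 M T^-2]
Right side: [I^-3 L^2 M T^-2]

The two sides have different dimensions, so the equation is NOT dimensionally consistent.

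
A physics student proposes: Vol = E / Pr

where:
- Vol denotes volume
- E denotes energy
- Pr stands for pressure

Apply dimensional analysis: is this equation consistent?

Yes

Vol (volume) has dimensions [L^3].
E (energy) has dimensions [L^2 M T^-2].
Pr (pressure) has dimensions [L^-1 M T^-2].

Left side: [L^3]
Right side: [L^3]

Both sides have the same dimensions, so the equation is dimensionally consistent.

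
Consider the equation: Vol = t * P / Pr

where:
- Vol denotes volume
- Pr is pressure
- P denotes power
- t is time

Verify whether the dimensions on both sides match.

Yes

Vol (volume) has dimensions [L^3].
Pr (pressure) has dimensions [L^-1 M T^-2].
P (power) has dimensions [L^2 M T^-3].
t (time) has dimensions [T].

Left side: [L^3]
Right side: [L^3]

Both sides have the same dimensions, so the equation is dimensionally consistent.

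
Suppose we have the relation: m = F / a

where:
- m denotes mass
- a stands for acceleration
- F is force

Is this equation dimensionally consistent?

Yes

m (mass) has dimensions [M].
a (acceleration) has dimensions [L T^-2].
F (force) has dimensions [L M T^-2].

Left side: [M]
Right side: [M]

Both sides have the same dimensions, so the equation is dimensionally consistent.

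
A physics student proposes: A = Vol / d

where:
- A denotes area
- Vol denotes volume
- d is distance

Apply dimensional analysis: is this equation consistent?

Yes

A (area) has dimensions [L^2].
Vol (volume) has dimensions [L^3].
d (distance) has dimensions [L].

Left side: [L^2]
Right side: [L^2]

Both sides have the same dimensions, so the equation is dimensionally consistent.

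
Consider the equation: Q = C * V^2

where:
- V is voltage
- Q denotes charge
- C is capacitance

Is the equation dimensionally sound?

No

V (voltage) has dimensions [I^-1 L^2 M T^-3].
Q (charge) has dimensions [I T].
C (capacitance) has dimensions [I^2 L^-2 M^-1 T^4].

Left side: [I T]
Right side: [L^2 M T^-2]

The two sides have different dimensions, so the equation is NOT dimensionally consistent.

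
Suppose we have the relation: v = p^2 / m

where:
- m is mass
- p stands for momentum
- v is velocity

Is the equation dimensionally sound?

No

m (mass) has dimensions [M].
p (momentum) has dimensions [L M T^-1].
v (velocity) has dimensions [L T^-1].

Left side: [L T^-1]
Right side: [L^2 M T^-2]

The two sides have different dimensions, so the equation is NOT dimensionally consistent.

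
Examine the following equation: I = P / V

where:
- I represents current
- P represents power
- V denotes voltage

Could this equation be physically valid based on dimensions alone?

Yes

I (current) has dimensions [I].
P (power) has dimensions [L^2 M T^-3].
V (voltage) has dimensions [I^-1 L^2 M T^-3].

Left side: [I]
Right side: [I]

Both sides have the same dimensions, so the equation is dimensionally consistent.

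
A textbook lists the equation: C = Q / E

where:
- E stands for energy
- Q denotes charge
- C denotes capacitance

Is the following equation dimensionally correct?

No

E (energy) has dimensions [L^2 M T^-2].
Q (charge) has dimensions [I T].
C (capacitance) has dimensions [I^2 L^-2 M^-1 T^4].

Left side: [I^2 L^-2 M^-1 T^4]
Right side: [I L^-2 M^-1 T^3]

The two sides have different dimensions, so the equation is NOT dimensionally consistent.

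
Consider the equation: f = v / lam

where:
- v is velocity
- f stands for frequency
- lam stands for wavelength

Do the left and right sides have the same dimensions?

Yes

v (velocity) has dimensions [L T^-1].
f (frequency) has dimensions [T^-1].
lam (wavelength) has dimensions [L].

Left side: [T^-1]
Right side: [T^-1]

Both sides have the same dimensions, so the equation is dimensionally consistent.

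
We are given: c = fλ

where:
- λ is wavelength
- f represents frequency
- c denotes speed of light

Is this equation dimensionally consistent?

Yes

λ (wavelength) has dimensions [L].
f (frequency) has dimensions [T^-1].
c (speed of light) has dimensions [L T^-1].

Left side: [L T^-1]
Right side: [L T^-1]

Both sides have the same dimensions, so the equation is dimensionally consistent.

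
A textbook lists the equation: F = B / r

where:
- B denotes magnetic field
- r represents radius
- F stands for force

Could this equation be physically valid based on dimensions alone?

No

B (magnetic field) has dimensions [I^-1 M T^-2].
r (radius) has dimensions [L].
F (force) has dimensions [L M T^-2].

Left side: [L M T^-2]
Right side: [I^-1 L^-1 M T^-2]

The two sides have different dimensions, so the equation is NOT dimensionally consistent.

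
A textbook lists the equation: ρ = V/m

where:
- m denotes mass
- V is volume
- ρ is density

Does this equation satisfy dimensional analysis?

No

m (mass) has dimensions [M].
V (volume) has dimensions [L^3].
ρ (density) has dimensions [L^-3 M].

Left side: [L^-3 M]
Right side: [L^3 M^-1]

The two sides have different dimensions, so the equation is NOT dimensionally consistent.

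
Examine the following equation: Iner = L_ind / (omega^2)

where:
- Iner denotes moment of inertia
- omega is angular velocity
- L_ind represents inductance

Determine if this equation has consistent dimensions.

No

Iner (moment of inertia) has dimensions [L^2 M].
omega (angular velocity) has dimensions [T^-1].
L_ind (inductance) has dimensions [I^-2 L^2 M T^-2].

Left side: [L^2 M]
Right side: [I^-2 L^2 M]

The two sides have different dimensions, so the equation is NOT dimensionally consistent.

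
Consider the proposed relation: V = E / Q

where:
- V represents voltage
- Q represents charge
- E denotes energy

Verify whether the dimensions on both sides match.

Yes

V (voltage) has dimensions [I^-1 L^2 M T^-3].
Q (charge) has dimensions [I T].
E (energy) has dimensions [L^2 M T^-2].

Left side: [I^-1 L^2 M T^-3]
Right side: [I^-1 L^2 M T^-3]

Both sides have the same dimensions, so the equation is dimensionally consistent.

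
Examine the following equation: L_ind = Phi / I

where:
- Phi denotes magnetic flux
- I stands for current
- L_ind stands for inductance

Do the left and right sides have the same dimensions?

Yes

Phi (magnetic flux) has dimensions [I^-1 L^2 M T^-2].
I (current) has dimensions [I].
L_ind (inductance) has dimensions [I^-2 L^2 M T^-2].

Left side: [I^-2 L^2 M T^-2]
Right side: [I^-2 L^2 M T^-2]

Both sides have the same dimensions, so the equation is dimensionally consistent.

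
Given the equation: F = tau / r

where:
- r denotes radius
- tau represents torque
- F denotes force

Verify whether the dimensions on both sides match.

Yes

r (radius) has dimensions [L].
tau (torque) has dimensions [L^2 M T^-2].
F (force) has dimensions [L M T^-2].

Left side: [L M T^-2]
Right side: [L M T^-2]

Both sides have the same dimensions, so the equation is dimensionally consistent.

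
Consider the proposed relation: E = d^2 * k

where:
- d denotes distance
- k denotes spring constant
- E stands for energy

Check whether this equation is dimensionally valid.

Yes

d (distance) has dimensions [L].
k (spring constant) has dimensions [M T^-2].
E (energy) has dimensions [L^2 M T^-2].

Left side: [L^2 M T^-2]
Right side: [L^2 M T^-2]

Both sides have the same dimensions, so the equation is dimensionally consistent.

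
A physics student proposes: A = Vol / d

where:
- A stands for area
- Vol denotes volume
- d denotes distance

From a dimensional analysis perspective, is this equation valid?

Yes

A (area) has dimensions [L^2].
Vol (volume) has dimensions [L^3].
d (distance) has dimensions [L].

Left side: [L^2]
Right side: [L^2]

Both sides have the same dimensions, so the equation is dimensionally consistent.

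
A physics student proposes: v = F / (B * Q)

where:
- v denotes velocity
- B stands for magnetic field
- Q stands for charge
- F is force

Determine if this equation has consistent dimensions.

Yes

v (velocity) has dimensions [L T^-1].
B (magnetic field) has dimensions [I^-1 M T^-2].
Q (charge) has dimensions [I T].
F (force) has dimensions [L M T^-2].

Left side: [L T^-1]
Right side: [L T^-1]

Both sides have the same dimensions, so the equation is dimensionally consistent.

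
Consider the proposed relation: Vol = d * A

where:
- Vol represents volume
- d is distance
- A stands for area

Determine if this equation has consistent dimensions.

Yes

Vol (volume) has dimensions [L^3].
d (distance) has dimensions [L].
A (area) has dimensions [L^2].

Left side: [L^3]
Right side: [L^3]

Both sides have the same dimensions, so the equation is dimensionally consistent.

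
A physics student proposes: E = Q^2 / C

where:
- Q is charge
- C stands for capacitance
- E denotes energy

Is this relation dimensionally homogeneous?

Yes

Q (charge) has dimensions [I T].
C (capacitance) has dimensions [I^2 L^-2 M^-1 T^4].
E (energy) has dimensions [L^2 M T^-2].

Left side: [L^2 M T^-2]
Right side: [L^2 M T^-2]

Both sides have the same dimensions, so the equation is dimensionally consistent.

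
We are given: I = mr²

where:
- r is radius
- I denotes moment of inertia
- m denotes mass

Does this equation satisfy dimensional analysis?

Yes

r (radius) has dimensions [L].
I (moment of inertia) has dimensions [L^2 M].
m (mass) has dimensions [M].

Left side: [L^2 M]
Right side: [L^2 M]

Both sides have the same dimensions, so the equation is dimensionally consistent.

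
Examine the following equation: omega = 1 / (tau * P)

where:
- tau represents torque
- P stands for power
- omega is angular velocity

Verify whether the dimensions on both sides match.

No

tau (torque) has dimensions [L^2 M T^-2].
P (power) has dimensions [L^2 M T^-3].
omega (angular velocity) has dimensions [T^-1].

Left side: [T^-1]
Right side: [L^-4 M^-2 T^5]

The two sides have different dimensions, so the equation is NOT dimensionally consistent.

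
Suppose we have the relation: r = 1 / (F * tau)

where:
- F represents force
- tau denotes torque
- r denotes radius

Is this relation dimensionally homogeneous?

No

F (force) has dimensions [L M T^-2].
tau (torque) has dimensions [L^2 M T^-2].
r (radius) has dimensions [L].

Left side: [L]
Right side: [L^-3 M^-2 T^4]

The two sides have different dimensions, so the equation is NOT dimensionally consistent.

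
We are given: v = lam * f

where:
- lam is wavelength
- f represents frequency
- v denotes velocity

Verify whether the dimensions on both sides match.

Yes

lam (wavelength) has dimensions [L].
f (frequency) has dimensions [T^-1].
v (velocity) has dimensions [L T^-1].

Left side: [L T^-1]
Right side: [L T^-1]

Both sides have the same dimensions, so the equation is dimensionally consistent.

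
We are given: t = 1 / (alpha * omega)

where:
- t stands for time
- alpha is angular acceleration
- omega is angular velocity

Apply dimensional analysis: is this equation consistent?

No

t (time) has dimensions [T].
alpha (angular acceleration) has dimensions [T^-2].
omega (angular velocity) has dimensions [T^-1].

Left side: [T]
Right side: [T^3]

The two sides have different dimensions, so the equation is NOT dimensionally consistent.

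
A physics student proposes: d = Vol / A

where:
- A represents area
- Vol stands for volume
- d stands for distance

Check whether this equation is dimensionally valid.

Yes

A (area) has dimensions [L^2].
Vol (volume) has dimensions [L^3].
d (distance) has dimensions [L].

Left side: [L]
Right side: [L]

Both sides have the same dimensions, so the equation is dimensionally consistent.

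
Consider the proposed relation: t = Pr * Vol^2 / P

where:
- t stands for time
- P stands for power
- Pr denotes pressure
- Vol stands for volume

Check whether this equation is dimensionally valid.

No

t (time) has dimensions [T].
P (power) has dimensions [L^2 M T^-3].
Pr (pressure) has dimensions [L^-1 M T^-2].
Vol (volume) has dimensions [L^3].

Left side: [T]
Right side: [L^3 T]

The two sides have different dimensions, so the equation is NOT dimensionally consistent.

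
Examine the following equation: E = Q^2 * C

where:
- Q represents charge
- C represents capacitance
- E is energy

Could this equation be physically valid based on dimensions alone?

No

Q (charge) has dimensions [I T].
C (capacitance) has dimensions [I^2 L^-2 M^-1 T^4].
E (energy) has dimensions [L^2 M T^-2].

Left side: [L^2 M T^-2]
Right side: [I^4 L^-2 M^-1 T^6]

The two sides have different dimensions, so the equation is NOT dimensionally consistent.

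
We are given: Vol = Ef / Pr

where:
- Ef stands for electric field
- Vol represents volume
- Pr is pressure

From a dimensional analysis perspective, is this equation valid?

No

Ef (electric field) has dimensions [I^-1 L M T^-3].
Vol (volume) has dimensions [L^3].
Pr (pressure) has dimensions [L^-1 M T^-2].

Left side: [L^3]
Right side: [I^-1 L^2 T^-1]

The two sides have different dimensions, so the equation is NOT dimensionally consistent.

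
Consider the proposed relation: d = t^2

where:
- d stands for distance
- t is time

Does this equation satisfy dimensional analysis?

No

d (distance) has dimensions [L].
t (time) has dimensions [T].

Left side: [L]
Right side: [T^2]

The two sides have different dimensions, so the equation is NOT dimensionally consistent.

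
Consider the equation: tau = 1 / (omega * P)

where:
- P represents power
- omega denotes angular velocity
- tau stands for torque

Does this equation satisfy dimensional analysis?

No

P (power) has dimensions [L^2 M T^-3].
omega (angular velocity) has dimensions [T^-1].
tau (torque) has dimensions [L^2 M T^-2].

Left side: [L^2 M T^-2]
Right side: [L^-2 M^-1 T^4]

The two sides have different dimensions, so the equation is NOT dimensionally consistent.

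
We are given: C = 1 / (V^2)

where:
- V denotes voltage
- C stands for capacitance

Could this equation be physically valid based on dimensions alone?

No

V (voltage) has dimensions [I^-1 L^2 M T^-3].
C (capacitance) has dimensions [I^2 L^-2 M^-1 T^4].

Left side: [I^2 L^-2 M^-1 T^4]
Right side: [I^2 L^-4 M^-2 T^6]

The two sides have different dimensions, so the equation is NOT dimensionally consistent.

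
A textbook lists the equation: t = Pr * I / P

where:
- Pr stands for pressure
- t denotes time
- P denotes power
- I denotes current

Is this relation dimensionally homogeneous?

No

Pr (pressure) has dimensions [L^-1 M T^-2].
t (time) has dimensions [T].
P (power) has dimensions [L^2 M T^-3].
I (current) has dimensions [I].

Left side: [T]
Right side: [I L^-3 T]

The two sides have different dimensions, so the equation is NOT dimensionally consistent.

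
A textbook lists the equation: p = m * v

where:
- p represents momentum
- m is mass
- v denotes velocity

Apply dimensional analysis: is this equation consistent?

Yes

p (momentum) has dimensions [L M T^-1].
m (mass) has dimensions [M].
v (velocity) has dimensions [L T^-1].

Left side: [L M T^-1]
Right side: [L M T^-1]

Both sides have the same dimensions, so the equation is dimensionally consistent.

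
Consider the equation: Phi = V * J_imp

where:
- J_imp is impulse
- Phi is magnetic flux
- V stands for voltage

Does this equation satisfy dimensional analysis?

No

J_imp (impulse) has dimensions [L M T^-1].
Phi (magnetic flux) has dimensions [I^-1 L^2 M T^-2].
V (voltage) has dimensions [I^-1 L^2 M T^-3].

Left side: [I^-1 L^2 M T^-2]
Right side: [I^-1 L^3 M^2 T^-4]

The two sides have different dimensions, so the equation is NOT dimensionally consistent.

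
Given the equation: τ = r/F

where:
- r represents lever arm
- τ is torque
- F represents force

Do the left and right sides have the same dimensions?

No

r (lever arm) has dimensions [L].
τ (torque) has dimensions [L^2 M T^-2].
F (force) has dimensions [L M T^-2].

Left side: [L^2 M T^-2]
Right side: [M^-1 T^2]

The two sides have different dimensions, so the equation is NOT dimensionally consistent.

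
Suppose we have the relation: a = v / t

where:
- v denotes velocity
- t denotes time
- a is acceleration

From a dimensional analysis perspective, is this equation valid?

Yes

v (velocity) has dimensions [L T^-1].
t (time) has dimensions [T].
a (acceleration) has dimensions [L T^-2].

Left side: [L T^-2]
Right side: [L T^-2]

Both sides have the same dimensions, so the equation is dimensionally consistent.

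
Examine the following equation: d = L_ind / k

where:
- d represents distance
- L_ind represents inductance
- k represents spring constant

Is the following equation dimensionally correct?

No

d (distance) has dimensions [L].
L_ind (inductance) has dimensions [I^-2 L^2 M T^-2].
k (spring constant) has dimensions [M T^-2].

Left side: [L]
Right side: [I^-2 L^2]

The two sides have different dimensions, so the equation is NOT dimensionally consistent.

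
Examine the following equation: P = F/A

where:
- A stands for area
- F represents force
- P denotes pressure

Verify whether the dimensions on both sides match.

Yes

A (area) has dimensions [L^2].
F (force) has dimensions [L M T^-2].
P (pressure) has dimensions [L^-1 M T^-2].

Left side: [L^-1 M T^-2]
Right side: [L^-1 M T^-2]

Both sides have the same dimensions, so the equation is dimensionally consistent.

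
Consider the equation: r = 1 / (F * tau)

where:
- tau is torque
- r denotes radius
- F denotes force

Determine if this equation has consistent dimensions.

No

tau (torque) has dimensions [L^2 M T^-2].
r (radius) has dimensions [L].
F (force) has dimensions [L M T^-2].

Left side: [L]
Right side: [L^-3 M^-2 T^4]

The two sides have different dimensions, so the equation is NOT dimensionally consistent.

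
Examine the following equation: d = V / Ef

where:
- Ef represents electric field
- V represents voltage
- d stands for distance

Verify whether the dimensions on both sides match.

Yes

Ef (electric field) has dimensions [I^-1 L M T^-3].
V (voltage) has dimensions [I^-1 L^2 M T^-3].
d (distance) has dimensions [L].

Left side: [L]
Right side: [L]

Both sides have the same dimensions, so the equation is dimensionally consistent.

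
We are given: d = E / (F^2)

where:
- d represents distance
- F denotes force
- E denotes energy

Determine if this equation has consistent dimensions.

No

d (distance) has dimensions [L].
F (force) has dimensions [L M T^-2].
E (energy) has dimensions [L^2 M T^-2].

Left side: [L]
Right side: [M^-1 T^2]

The two sides have different dimensions, so the equation is NOT dimensionally consistent.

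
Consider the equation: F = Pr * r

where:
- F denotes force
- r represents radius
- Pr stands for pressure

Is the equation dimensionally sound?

No

F (force) has dimensions [L M T^-2].
r (radius) has dimensions [L].
Pr (pressure) has dimensions [L^-1 M T^-2].

Left side: [L M T^-2]
Right side: [M T^-2]

The two sides have different dimensions, so the equation is NOT dimensionally consistent.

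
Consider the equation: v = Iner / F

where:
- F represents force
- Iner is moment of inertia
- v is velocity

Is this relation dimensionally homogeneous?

No

F (force) has dimensions [L M T^-2].
Iner (moment of inertia) has dimensions [L^2 M].
v (velocity) has dimensions [L T^-1].

Left side: [L T^-1]
Right side: [L T^2]

The two sides have different dimensions, so the equation is NOT dimensionally consistent.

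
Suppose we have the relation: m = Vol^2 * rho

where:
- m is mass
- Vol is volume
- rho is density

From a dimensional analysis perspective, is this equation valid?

No

m (mass) has dimensions [M].
Vol (volume) has dimensions [L^3].
rho (density) has dimensions [L^-3 M].

Left side: [M]
Right side: [L^3 M]

The two sides have different dimensions, so the equation is NOT dimensionally consistent.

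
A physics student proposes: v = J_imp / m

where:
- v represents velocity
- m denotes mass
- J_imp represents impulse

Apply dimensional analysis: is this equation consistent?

Yes

v (velocity) has dimensions [L T^-1].
m (mass) has dimensions [M].
J_imp (impulse) has dimensions [L M T^-1].

Left side: [L T^-1]
Right side: [L T^-1]

Both sides have the same dimensions, so the equation is dimensionally consistent.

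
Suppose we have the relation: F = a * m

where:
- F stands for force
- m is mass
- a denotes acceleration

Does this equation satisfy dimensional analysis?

Yes

F (force) has dimensions [L M T^-2].
m (mass) has dimensions [M].
a (acceleration) has dimensions [L T^-2].

Left side: [L M T^-2]
Right side: [L M T^-2]

Both sides have the same dimensions, so the equation is dimensionally consistent.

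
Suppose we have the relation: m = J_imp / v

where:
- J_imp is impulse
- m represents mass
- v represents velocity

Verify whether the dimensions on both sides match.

Yes

J_imp (impulse) has dimensions [L M T^-1].
m (mass) has dimensions [M].
v (velocity) has dimensions [L T^-1].

Left side: [M]
Right side: [M]

Both sides have the same dimensions, so the equation is dimensionally consistent.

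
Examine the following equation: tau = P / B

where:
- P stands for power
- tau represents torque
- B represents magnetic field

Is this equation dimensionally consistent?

No

P (power) has dimensions [L^2 M T^-3].
tau (torque) has dimensions [L^2 M T^-2].
B (magnetic field) has dimensions [I^-1 M T^-2].

Left side: [L^2 M T^-2]
Right side: [I L^2 T^-1]

The two sides have different dimensions, so the equation is NOT dimensionally consistent.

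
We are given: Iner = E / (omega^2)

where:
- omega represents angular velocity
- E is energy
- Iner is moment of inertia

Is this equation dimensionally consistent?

Yes

omega (angular velocity) has dimensions [T^-1].
E (energy) has dimensions [L^2 M T^-2].
Iner (moment of inertia) has dimensions [L^2 M].

Left side: [L^2 M]
Right side: [L^2 M]

Both sides have the same dimensions, so the equation is dimensionally consistent.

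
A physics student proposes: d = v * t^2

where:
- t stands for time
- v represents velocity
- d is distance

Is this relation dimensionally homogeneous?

No

t (time) has dimensions [T].
v (velocity) has dimensions [L T^-1].
d (distance) has dimensions [L].

Left side: [L]
Right side: [L T]

The two sides have different dimensions, so the equation is NOT dimensionally consistent.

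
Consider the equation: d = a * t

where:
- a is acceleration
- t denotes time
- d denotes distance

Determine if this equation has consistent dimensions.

No

a (acceleration) has dimensions [L T^-2].
t (time) has dimensions [T].
d (distance) has dimensions [L].

Left side: [L]
Right side: [L T^-1]

The two sides have different dimensions, so the equation is NOT dimensionally consistent.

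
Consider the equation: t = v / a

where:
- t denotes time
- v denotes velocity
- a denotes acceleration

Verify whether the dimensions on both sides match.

Yes

t (time) has dimensions [T].
v (velocity) has dimensions [L T^-1].
a (acceleration) has dimensions [L T^-2].

Left side: [T]
Right side: [T]

Both sides have the same dimensions, so the equation is dimensionally consistent.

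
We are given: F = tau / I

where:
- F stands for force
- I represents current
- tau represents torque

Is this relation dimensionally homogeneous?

No

F (force) has dimensions [L M T^-2].
I (current) has dimensions [I].
tau (torque) has dimensions [L^2 M T^-2].

Left side: [L M T^-2]
Right side: [I^-1 L^2 M T^-2]

The two sides have different dimensions, so the equation is NOT dimensionally consistent.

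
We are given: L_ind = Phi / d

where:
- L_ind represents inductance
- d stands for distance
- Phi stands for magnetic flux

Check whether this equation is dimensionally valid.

No

L_ind (inductance) has dimensions [I^-2 L^2 M T^-2].
d (distance) has dimensions [L].
Phi (magnetic flux) has dimensions [I^-1 L^2 M T^-2].

Left side: [I^-2 L^2 M T^-2]
Right side: [I^-1 L M T^-2]

The two sides have different dimensions, so the equation is NOT dimensionally consistent.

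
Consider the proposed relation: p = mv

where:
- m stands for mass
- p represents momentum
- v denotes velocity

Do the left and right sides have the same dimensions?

Yes

m (mass) has dimensions [M].
p (momentum) has dimensions [L M T^-1].
v (velocity) has dimensions [L T^-1].

Left side: [L M T^-1]
Right side: [L M T^-1]

Both sides have the same dimensions, so the equation is dimensionally consistent.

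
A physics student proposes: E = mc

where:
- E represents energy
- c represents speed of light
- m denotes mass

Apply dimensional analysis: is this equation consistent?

No

E (energy) has dimensions [L^2 M T^-2].
c (speed of light) has dimensions [L T^-1].
m (mass) has dimensions [M].

Left side: [L^2 M T^-2]
Right side: [L M T^-1]

The two sides have different dimensions, so the equation is NOT dimensionally consistent.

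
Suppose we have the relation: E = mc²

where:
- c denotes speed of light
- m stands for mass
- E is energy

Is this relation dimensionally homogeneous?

Yes

c (speed of light) has dimensions [L T^-1].
m (mass) has dimensions [M].
E (energy) has dimensions [L^2 M T^-2].

Left side: [L^2 M T^-2]
Right side: [L^2 M T^-2]

Both sides have the same dimensions, so the equation is dimensionally consistent.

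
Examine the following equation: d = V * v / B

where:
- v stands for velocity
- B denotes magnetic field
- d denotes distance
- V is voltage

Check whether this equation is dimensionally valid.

No

v (velocity) has dimensions [L T^-1].
B (magnetic field) has dimensions [I^-1 M T^-2].
d (distance) has dimensions [L].
V (voltage) has dimensions [I^-1 L^2 M T^-3].

Left side: [L]
Right side: [L^3 T^-2]

The two sides have different dimensions, so the equation is NOT dimensionally consistent.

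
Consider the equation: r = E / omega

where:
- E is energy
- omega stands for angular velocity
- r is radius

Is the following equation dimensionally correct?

No

E (energy) has dimensions [L^2 M T^-2].
omega (angular velocity) has dimensions [T^-1].
r (radius) has dimensions [L].

Left side: [L]
Right side: [L^2 M T^-1]

The two sides have different dimensions, so the equation is NOT dimensionally consistent.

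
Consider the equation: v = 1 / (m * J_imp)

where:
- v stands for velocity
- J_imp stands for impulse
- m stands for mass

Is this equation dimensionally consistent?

No

v (velocity) has dimensions [L T^-1].
J_imp (impulse) has dimensions [L M T^-1].
m (mass) has dimensions [M].

Left side: [L T^-1]
Right side: [L^-1 M^-2 T]

The two sides have different dimensions, so the equation is NOT dimensionally consistent.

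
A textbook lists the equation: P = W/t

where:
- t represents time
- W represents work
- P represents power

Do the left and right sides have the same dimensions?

Yes

t (time) has dimensions [T].
W (work) has dimensions [L^2 M T^-2].
P (power) has dimensions [L^2 M T^-3].

Left side: [L^2 M T^-3]
Right side: [L^2 M T^-3]

Both sides have the same dimensions, so the equation is dimensionally consistent.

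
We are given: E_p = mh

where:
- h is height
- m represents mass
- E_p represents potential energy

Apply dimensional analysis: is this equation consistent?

No

h (height) has dimensions [L].
m (mass) has dimensions [M].
E_p (potential energy) has dimensions [L^2 M T^-2].

Left side: [L^2 M T^-2]
Right side: [L M]

The two sides have different dimensions, so the equation is NOT dimensionally consistent.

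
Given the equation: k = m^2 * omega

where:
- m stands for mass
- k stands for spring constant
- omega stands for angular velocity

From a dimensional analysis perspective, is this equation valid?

No

m (mass) has dimensions [M].
k (spring constant) has dimensions [M T^-2].
omega (angular velocity) has dimensions [T^-1].

Left side: [M T^-2]
Right side: [M^2 T^-1]

The two sides have different dimensions, so the equation is NOT dimensionally consistent.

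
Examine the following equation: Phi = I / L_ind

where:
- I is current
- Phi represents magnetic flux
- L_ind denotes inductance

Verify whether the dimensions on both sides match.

No

I (current) has dimensions [I].
Phi (magnetic flux) has dimensions [I^-1 L^2 M T^-2].
L_ind (inductance) has dimensions [I^-2 L^2 M T^-2].

Left side: [I^-1 L^2 M T^-2]
Right side: [I^3 L^-2 M^-1 T^2]

The two sides have different dimensions, so the equation is NOT dimensionally consistent.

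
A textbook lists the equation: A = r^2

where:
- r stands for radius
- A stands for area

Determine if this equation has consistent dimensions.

Yes

r (radius) has dimensions [L].
A (area) has dimensions [L^2].

Left side: [L^2]
Right side: [L^2]

Both sides have the same dimensions, so the equation is dimensionally consistent.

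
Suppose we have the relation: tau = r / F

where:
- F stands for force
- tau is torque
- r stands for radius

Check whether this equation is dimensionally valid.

No

F (force) has dimensions [L M T^-2].
tau (torque) has dimensions [L^2 M T^-2].
r (radius) has dimensions [L].

Left side: [L^2 M T^-2]
Right side: [M^-1 T^2]

The two sides have different dimensions, so the equation is NOT dimensionally consistent.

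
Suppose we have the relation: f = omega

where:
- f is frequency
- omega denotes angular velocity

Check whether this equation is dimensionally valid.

Yes

f (frequency) has dimensions [T^-1].
omega (angular velocity) has dimensions [T^-1].

Left side: [T^-1]
Right side: [T^-1]

Both sides have the same dimensions, so the equation is dimensionally consistent.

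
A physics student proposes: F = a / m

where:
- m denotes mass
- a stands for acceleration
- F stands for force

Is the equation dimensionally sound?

No

m (mass) has dimensions [M].
a (acceleration) has dimensions [L T^-2].
F (force) has dimensions [L M T^-2].

Left side: [L M T^-2]
Right side: [L M^-1 T^-2]

The two sides have different dimensions, so the equation is NOT dimensionally consistent.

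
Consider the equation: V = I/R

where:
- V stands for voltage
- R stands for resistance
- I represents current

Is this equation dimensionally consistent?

No

V (voltage) has dimensions [I^-1 L^2 M T^-3].
R (resistance) has dimensions [I^-2 L^2 M T^-3].
I (current) has dimensions [I].

Left side: [I^-1 L^2 M T^-3]
Right side: [I^3 L^-2 M^-1 T^3]

The two sides have different dimensions, so the equation is NOT dimensionally consistent.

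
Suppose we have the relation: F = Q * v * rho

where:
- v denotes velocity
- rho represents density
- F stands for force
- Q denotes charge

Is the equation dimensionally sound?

No

v (velocity) has dimensions [L T^-1].
rho (density) has dimensions [L^-3 M].
F (force) has dimensions [L M T^-2].
Q (charge) has dimensions [I T].

Left side: [L M T^-2]
Right side: [I L^-2 M]

The two sides have different dimensions, so the equation is NOT dimensionally consistent.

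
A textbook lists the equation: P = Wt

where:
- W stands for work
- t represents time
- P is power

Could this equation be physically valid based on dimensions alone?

No

W (work) has dimensions [L^2 M T^-2].
t (time) has dimensions [T].
P (power) has dimensions [L^2 M T^-3].

Left side: [L^2 M T^-3]
Right side: [L^2 M T^-1]

The two sides have different dimensions, so the equation is NOT dimensionally consistent.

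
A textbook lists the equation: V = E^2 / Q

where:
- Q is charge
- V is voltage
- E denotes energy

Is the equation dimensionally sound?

No

Q (charge) has dimensions [I T].
V (voltage) has dimensions [I^-1 L^2 M T^-3].
E (energy) has dimensions [L^2 M T^-2].

Left side: [I^-1 L^2 M T^-3]
Right side: [I^-1 L^4 M^2 T^-5]

The two sides have different dimensions, so the equation is NOT dimensionally consistent.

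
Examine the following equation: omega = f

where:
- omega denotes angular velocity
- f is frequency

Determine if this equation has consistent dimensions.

Yes

omega (angular velocity) has dimensions [T^-1].
f (frequency) has dimensions [T^-1].

Left side: [T^-1]
Right side: [T^-1]

Both sides have the same dimensions, so the equation is dimensionally consistent.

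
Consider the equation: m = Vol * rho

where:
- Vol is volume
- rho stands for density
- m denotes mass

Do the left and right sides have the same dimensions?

Yes

Vol (volume) has dimensions [L^3].
rho (density) has dimensions [L^-3 M].
m (mass) has dimensions [M].

Left side: [M]
Right side: [M]

Both sides have the same dimensions, so the equation is dimensionally consistent.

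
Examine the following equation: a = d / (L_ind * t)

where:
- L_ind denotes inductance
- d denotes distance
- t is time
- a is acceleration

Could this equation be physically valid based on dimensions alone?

No

L_ind (inductance) has dimensions [I^-2 L^2 M T^-2].
d (distance) has dimensions [L].
t (time) has dimensions [T].
a (acceleration) has dimensions [L T^-2].

Left side: [L T^-2]
Right side: [I^2 L^-1 M^-1 T]

The two sides have different dimensions, so the equation is NOT dimensionally consistent.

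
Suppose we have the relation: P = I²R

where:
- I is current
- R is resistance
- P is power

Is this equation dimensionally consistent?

Yes

I (current) has dimensions [I].
R (resistance) has dimensions [I^-2 L^2 M T^-3].
P (power) has dimensions [L^2 M T^-3].

Left side: [L^2 M T^-3]
Right side: [L^2 M T^-3]

Both sides have the same dimensions, so the equation is dimensionally consistent.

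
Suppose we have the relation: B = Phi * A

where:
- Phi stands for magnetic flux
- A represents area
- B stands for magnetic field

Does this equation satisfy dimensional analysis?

No

Phi (magnetic flux) has dimensions [I^-1 L^2 M T^-2].
A (area) has dimensions [L^2].
B (magnetic field) has dimensions [I^-1 M T^-2].

Left side: [I^-1 M T^-2]
Right side: [I^-1 L^4 M T^-2]

The two sides have different dimensions, so the equation is NOT dimensionally consistent.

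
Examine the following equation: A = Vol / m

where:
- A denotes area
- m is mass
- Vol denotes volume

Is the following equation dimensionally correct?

No

A (area) has dimensions [L^2].
m (mass) has dimensions [M].
Vol (volume) has dimensions [L^3].

Left side: [L^2]
Right side: [L^3 M^-1]

The two sides have different dimensions, so the equation is NOT dimensionally consistent.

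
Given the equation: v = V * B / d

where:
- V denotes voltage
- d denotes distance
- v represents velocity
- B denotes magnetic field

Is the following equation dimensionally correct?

No

V (voltage) has dimensions [I^-1 L^2 M T^-3].
d (distance) has dimensions [L].
v (velocity) has dimensions [L T^-1].
B (magnetic field) has dimensions [I^-1 M T^-2].

Left side: [L T^-1]
Right side: [I^-2 L M^2 T^-5]

The two sides have different dimensions, so the equation is NOT dimensionally consistent.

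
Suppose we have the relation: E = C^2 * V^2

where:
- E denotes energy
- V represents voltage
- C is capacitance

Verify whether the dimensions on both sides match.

No

E (energy) has dimensions [L^2 M T^-2].
V (voltage) has dimensions [I^-1 L^2 M T^-3].
C (capacitance) has dimensions [I^2 L^-2 M^-1 T^4].

Left side: [L^2 M T^-2]
Right side: [I^2 T^2]

The two sides have different dimensions, so the equation is NOT dimensionally consistent.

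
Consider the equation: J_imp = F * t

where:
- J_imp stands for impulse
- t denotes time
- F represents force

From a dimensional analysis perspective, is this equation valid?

Yes

J_imp (impulse) has dimensions [L M T^-1].
t (time) has dimensions [T].
F (force) has dimensions [L M T^-2].

Left side: [L M T^-1]
Right side: [L M T^-1]

Both sides have the same dimensions, so the equation is dimensionally consistent.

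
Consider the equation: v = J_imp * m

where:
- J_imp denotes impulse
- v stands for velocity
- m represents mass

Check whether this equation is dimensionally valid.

No

J_imp (impulse) has dimensions [L M T^-1].
v (velocity) has dimensions [L T^-1].
m (mass) has dimensions [M].

Left side: [L T^-1]
Right side: [L M^2 T^-1]

The two sides have different dimensions, so the equation is NOT dimensionally consistent.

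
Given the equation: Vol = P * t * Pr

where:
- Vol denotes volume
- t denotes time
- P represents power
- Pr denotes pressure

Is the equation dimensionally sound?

No

Vol (volume) has dimensions [L^3].
t (time) has dimensions [T].
P (power) has dimensions [L^2 M T^-3].
Pr (pressure) has dimensions [L^-1 M T^-2].

Left side: [L^3]
Right side: [L M^2 T^-4]

The two sides have different dimensions, so the equation is NOT dimensionally consistent.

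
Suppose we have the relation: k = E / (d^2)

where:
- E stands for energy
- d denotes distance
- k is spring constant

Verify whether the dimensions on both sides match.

Yes

E (energy) has dimensions [L^2 M T^-2].
d (distance) has dimensions [L].
k (spring constant) has dimensions [M T^-2].

Left side: [M T^-2]
Right side: [M T^-2]

Both sides have the same dimensions, so the equation is dimensionally consistent.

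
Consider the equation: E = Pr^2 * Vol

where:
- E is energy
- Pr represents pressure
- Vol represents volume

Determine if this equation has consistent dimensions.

No

E (energy) has dimensions [L^2 M T^-2].
Pr (pressure) has dimensions [L^-1 M T^-2].
Vol (volume) has dimensions [L^3].

Left side: [L^2 M T^-2]
Right side: [L M^2 T^-4]

The two sides have different dimensions, so the equation is NOT dimensionally consistent.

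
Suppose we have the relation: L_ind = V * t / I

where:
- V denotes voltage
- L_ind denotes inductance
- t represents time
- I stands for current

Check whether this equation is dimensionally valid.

Yes

V (voltage) has dimensions [I^-1 L^2 M T^-3].
L_ind (inductance) has dimensions [I^-2 L^2 M T^-2].
t (time) has dimensions [T].
I (current) has dimensions [I].

Left side: [I^-2 L^2 M T^-2]
Right side: [I^-2 L^2 M T^-2]

Both sides have the same dimensions, so the equation is dimensionally consistent.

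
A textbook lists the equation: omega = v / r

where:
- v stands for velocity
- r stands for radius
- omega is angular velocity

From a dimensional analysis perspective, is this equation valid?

Yes

v (velocity) has dimensions [L T^-1].
r (radius) has dimensions [L].
omega (angular velocity) has dimensions [T^-1].

Left side: [T^-1]
Right side: [T^-1]

Both sides have the same dimensions, so the equation is dimensionally consistent.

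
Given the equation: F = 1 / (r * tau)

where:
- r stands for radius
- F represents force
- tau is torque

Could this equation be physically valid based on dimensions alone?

No

r (radius) has dimensions [L].
F (force) has dimensions [L M T^-2].
tau (torque) has dimensions [L^2 M T^-2].

Left side: [L M T^-2]
Right side: [L^-3 M^-1 T^2]

The two sides have different dimensions, so the equation is NOT dimensionally consistent.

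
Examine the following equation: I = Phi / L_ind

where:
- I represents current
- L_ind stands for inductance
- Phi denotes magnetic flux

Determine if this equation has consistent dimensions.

Yes

I (current) has dimensions [I].
L_ind (inductance) has dimensions [I^-2 L^2 M T^-2].
Phi (magnetic flux) has dimensions [I^-1 L^2 M T^-2].

Left side: [I]
Right side: [I]

Both sides have the same dimensions, so the equation is dimensionally consistent.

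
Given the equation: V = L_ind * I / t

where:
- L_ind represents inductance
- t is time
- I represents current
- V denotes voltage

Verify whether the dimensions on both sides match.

Yes

L_ind (inductance) has dimensions [I^-2 L^2 M T^-2].
t (time) has dimensions [T].
I (current) has dimensions [I].
V (voltage) has dimensions [I^-1 L^2 M T^-3].

Left side: [I^-1 L^2 M T^-3]
Right side: [I^-1 L^2 M T^-3]

Both sides have the same dimensions, so the equation is dimensionally consistent.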